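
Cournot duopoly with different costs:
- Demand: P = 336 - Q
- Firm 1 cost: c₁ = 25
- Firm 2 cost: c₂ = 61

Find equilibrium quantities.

q₁* = 115.67, q₂* = 79.67

Work:
Reaction: q₁ = (336 - 25 - q₂)/2
Reaction: q₂ = (336 - 61 - q₁)/2
Solve simultaneously:
q₁* = (336 - 2×25 + 61)/3 = 115.67
q₂* = (336 - 2×61 + 25)/3 = 79.67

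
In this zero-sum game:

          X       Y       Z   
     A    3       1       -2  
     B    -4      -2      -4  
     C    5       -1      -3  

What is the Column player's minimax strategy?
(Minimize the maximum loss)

Column should play Z, value = -2

Work:
Column player minimizes Row's maximum payoff:
Column X: max payoff to Row = 5
Column Y: max payoff to Row = 1
Column Z: max payoff to Row = -2
Minimum is -2, achieved by column Z.
Minimax strategy: Z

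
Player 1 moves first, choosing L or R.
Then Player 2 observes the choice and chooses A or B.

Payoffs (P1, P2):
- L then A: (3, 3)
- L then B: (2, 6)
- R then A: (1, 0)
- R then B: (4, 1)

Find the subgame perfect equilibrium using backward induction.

P1 plays R, P2 plays B after L and B after R; Payoff (4, 1)

Work:
Backward induction:
After L: P2 chooses B → P1 gets 2
After R: P2 chooses B → P1 gets 4
P1 chooses R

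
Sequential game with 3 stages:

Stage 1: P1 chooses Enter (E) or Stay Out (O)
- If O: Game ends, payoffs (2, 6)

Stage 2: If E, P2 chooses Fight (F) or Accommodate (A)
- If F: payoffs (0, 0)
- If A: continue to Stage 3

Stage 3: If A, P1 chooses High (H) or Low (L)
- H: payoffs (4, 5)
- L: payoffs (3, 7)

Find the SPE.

SPE: (E, A, H); Outcome (4, 5)

Work:
Stage 3: P1 chooses H (4 vs 3)
Stage 2: P2: F->0, A->5 (anticipating H). Choose A
Stage 1: P1: O->2, E->4 (anticipating A, H). Choose E
SPE path: E -> A -> H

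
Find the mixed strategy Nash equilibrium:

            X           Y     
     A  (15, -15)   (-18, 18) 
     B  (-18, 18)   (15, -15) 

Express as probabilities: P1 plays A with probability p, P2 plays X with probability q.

p = 0.5, q = 0.5

Work:
Find probabilities that make opponent indifferent:
P2 chooses q to make P1 indifferent between A and B
P1 chooses p to make P2 indifferent between X and Y
Mixed NE: P1 plays (A: 0.5, B: 0.5), P2 plays (X: 0.5, Y: 0.5)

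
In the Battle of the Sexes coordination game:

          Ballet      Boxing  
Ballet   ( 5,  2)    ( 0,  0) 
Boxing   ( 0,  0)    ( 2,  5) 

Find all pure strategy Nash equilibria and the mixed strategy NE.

Pure NE: (Ballet, Ballet) and (Boxing, Boxing); Mixed NE: p = 0.7143, q = 0.2857

Work:
Check pure NE:
(Ballet, Ballet): (5, 2) - no unilateral deviation beneficial
(Boxing, Boxing): (2, 5) - no unilateral deviation beneficial
Mixed NE: P1 plays Ballet with p = 0.7143, P2 plays Ballet with q = 0.2857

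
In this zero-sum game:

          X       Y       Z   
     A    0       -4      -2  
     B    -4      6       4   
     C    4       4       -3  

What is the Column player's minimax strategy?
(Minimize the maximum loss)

Column should play X or Z (all achieve the minimum), value = 4

Work:
Column player minimizes Row's maximum payoff:
Column X: max payoff to Row = 4
Column Y: max payoff to Row = 6
Column Z: max payoff to Row = 4
Minimum is 4, achieved by columns X, Z (tied).
Each of X or Z is a minimax strategy.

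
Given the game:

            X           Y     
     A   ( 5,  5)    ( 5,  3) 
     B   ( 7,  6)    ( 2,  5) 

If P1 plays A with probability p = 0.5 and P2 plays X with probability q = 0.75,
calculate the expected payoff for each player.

E[P1] = 5.375, E[P2] = 5.125

Work:
E[P1] = p·q·π₁(A,X) + p·(1-q)·π₁(A,Y) + (1-p)·q·π₁(B,X) + (1-p)·(1-q)·π₁(B,Y)
= 0.5·0.75·5 + 0.5·0.25·5 + 0.5·0.75·7 + 0.5·0.25·2
= 5.375

E[P2] = 5.125 (similar calculation)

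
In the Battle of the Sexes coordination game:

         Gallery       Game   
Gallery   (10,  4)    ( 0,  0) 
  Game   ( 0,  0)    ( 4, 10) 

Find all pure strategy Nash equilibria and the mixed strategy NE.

Pure NE: (Gallery, Gallery) and (Game, Game); Mixed NE: p = 0.7143, q = 0.2857

Work:
Check pure NE:
(Gallery, Gallery): (10, 4) - no unilateral deviation beneficial
(Game, Game): (4, 10) - no unilateral deviation beneficial
Mixed NE: P1 plays Gallery with p = 0.7143, P2 plays Gallery with q = 0.2857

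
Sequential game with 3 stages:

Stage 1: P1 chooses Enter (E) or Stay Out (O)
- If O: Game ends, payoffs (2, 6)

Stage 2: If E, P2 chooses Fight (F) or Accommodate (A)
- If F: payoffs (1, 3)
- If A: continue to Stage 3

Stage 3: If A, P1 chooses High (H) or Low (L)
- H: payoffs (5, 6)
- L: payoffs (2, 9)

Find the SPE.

SPE: (E, A, H); Outcome (5, 6)

Work:
Stage 3: P1 chooses H (5 vs 2)
Stage 2: P2: F->3, A->6 (anticipating H). Choose A
Stage 1: P1: O->2, E->5 (anticipating A, H). Choose E
SPE path: E -> A -> H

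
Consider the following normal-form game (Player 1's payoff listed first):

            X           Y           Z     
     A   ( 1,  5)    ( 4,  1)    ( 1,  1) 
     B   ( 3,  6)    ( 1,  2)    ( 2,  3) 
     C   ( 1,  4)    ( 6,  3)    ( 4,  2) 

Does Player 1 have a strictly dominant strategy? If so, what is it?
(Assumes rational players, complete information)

No strictly dominant strategy exists for Player 1

Work:
A strategy strictly dominates another if it gives a strictly higher payoff against every opponent action. Compare each pair of P1's strategies column-by-column:
  A vs B: [1 vs 3, 4 vs 1, 1 vs 2] → A does not strictly dominate B (column X: 1 ≤ 3)
  A vs C: [1 vs 1, 4 vs 6, 1 vs 4] → A does not strictly dominate C (column X: 1 ≤ 1)
  B vs A: [3 vs 1, 1 vs 4, 2 vs 1] → B does not strictly dominate A (column Y: 1 ≤ 4)
  B vs C: [3 vs 1, 1 vs 6, 2 vs 4] → B does not strictly dominate C (column Y: 1 ≤ 6)
  C vs A: [1 vs 1, 6 vs 4, 4 vs 1] → C does not strictly dominate A (column X: 1 ≤ 1)
  C vs B: [1 vs 3, 6 vs 1, 4 vs 2] → C does not strictly dominate B (column X: 1 ≤ 3)
No single strategy strictly dominates all others → no strictly dominant strategy.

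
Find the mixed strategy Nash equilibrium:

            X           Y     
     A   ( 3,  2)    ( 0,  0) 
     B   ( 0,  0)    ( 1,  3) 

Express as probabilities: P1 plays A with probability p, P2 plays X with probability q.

p = 0.6, q = 0.25

Work:
Find probabilities that make opponent indifferent:
P2 chooses q to make P1 indifferent between A and B
P1 chooses p to make P2 indifferent between X and Y
Mixed NE: P1 plays (A: 0.6, B: 0.4), P2 plays (X: 0.25, Y: 0.75)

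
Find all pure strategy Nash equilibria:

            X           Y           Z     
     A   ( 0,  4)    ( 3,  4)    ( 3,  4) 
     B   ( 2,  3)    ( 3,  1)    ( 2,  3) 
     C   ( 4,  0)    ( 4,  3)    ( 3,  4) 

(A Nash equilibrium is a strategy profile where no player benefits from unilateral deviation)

Nash equilibrium: (A, Z), (C, Z)

Work:
Best responses:
  P1 vs X: payoffs [0, 2, 4] → best response C (payoff 4)
  P1 vs Y: payoffs [3, 3, 4] → best response C (payoff 4)
  P1 vs Z: payoffs [3, 2, 3] → best response A/C (payoff 3)
  P2 vs A: payoffs [4, 4, 4] → best response X/Y/Z (payoff 4)
  P2 vs B: payoffs [3, 1, 3] → best response X/Z (payoff 3)
  P2 vs C: payoffs [0, 3, 4] → best response Z (payoff 4)
Mutual best responses: (A,Z), (C,Z) → Nash equilibria.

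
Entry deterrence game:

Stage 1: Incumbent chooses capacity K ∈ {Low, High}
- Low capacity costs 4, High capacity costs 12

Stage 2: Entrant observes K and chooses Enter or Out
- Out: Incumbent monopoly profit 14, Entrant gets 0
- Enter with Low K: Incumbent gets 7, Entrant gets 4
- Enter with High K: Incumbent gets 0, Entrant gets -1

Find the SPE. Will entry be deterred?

SPE: (Low, Enter|Low, Out|High); Entry not deterred. Incumbent net profit = 3, Entrant gets 4

Work:
After Low K: Entrant enters (4 > 0)
After High K: Entrant stays out (-1 < 0)
Incumbent: Low → 7−4=3, High → 14−12=2
Incumbent chooses Low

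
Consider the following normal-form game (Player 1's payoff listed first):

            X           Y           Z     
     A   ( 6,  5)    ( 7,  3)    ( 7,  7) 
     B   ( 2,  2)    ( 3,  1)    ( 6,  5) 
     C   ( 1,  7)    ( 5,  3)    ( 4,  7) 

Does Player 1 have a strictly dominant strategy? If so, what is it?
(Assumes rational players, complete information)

Yes, Player 1's strictly dominant strategy is A

Work:
A strategy strictly dominates another if it gives a strictly higher payoff against every opponent action. Compare each pair of P1's strategies column-by-column:
  A vs B: [6 vs 2, 7 vs 3, 7 vs 6] → A strictly dominates B
  A vs C: [6 vs 1, 7 vs 5, 7 vs 4] → A strictly dominates C
  B vs A: [2 vs 6, 3 vs 7, 6 vs 7] → B does not strictly dominate A (column X: 2 ≤ 6)
  B vs C: [2 vs 1, 3 vs 5, 6 vs 4] → B does not strictly dominate C (column Y: 3 ≤ 5)
  C vs A: [1 vs 6, 5 vs 7, 4 vs 7] → C does not strictly dominate A (column X: 1 ≤ 6)
  C vs B: [1 vs 2, 5 vs 3, 4 vs 6] → C does not strictly dominate B (column X: 1 ≤ 2)
A strictly dominates every other strategy → strictly dominant.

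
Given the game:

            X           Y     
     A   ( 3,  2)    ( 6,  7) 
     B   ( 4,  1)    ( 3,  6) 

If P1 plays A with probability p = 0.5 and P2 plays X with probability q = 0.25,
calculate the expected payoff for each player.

E[P1] = 4.25, E[P2] = 5.25

Work:
E[P1] = p·q·π₁(A,X) + p·(1-q)·π₁(A,Y) + (1-p)·q·π₁(B,X) + (1-p)·(1-q)·π₁(B,Y)
= 0.5·0.25·3 + 0.5·0.75·6 + 0.5·0.25·4 + 0.5·0.75·3
= 4.25

E[P2] = 5.25 (similar calculation)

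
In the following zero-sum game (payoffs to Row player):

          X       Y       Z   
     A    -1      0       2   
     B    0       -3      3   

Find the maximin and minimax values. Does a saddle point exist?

Maximin = -1, Minimax = 0, Saddle: False

Work:
Row minimums: [-1, -3] → maximin = -1
Column maximums: [0, 0, 3] → minimax = 0
No saddle point (maximin ≠ minimax). Mixed strategy needed.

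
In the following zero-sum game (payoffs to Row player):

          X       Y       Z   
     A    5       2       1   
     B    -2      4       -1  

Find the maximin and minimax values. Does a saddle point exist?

Maximin = 1, Minimax = 1, Saddle: True

Work:
Row minimums: [1, -2] → maximin = 1
Column maximums: [5, 4, 1] → minimax = 1
Saddle point exists! Game value = 1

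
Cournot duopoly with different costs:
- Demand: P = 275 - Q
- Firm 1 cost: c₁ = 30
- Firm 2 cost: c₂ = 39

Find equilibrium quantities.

q₁* = 84.67, q₂* = 75.67

Work:
Reaction: q₁ = (275 - 30 - q₂)/2
Reaction: q₂ = (275 - 39 - q₁)/2
Solve simultaneously:
q₁* = (275 - 2×30 + 39)/3 = 84.67
q₂* = (275 - 2×39 + 30)/3 = 75.67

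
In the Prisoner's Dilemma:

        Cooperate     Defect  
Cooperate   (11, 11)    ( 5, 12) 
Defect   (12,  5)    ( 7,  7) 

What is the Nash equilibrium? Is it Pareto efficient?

(Defect, Defect) is NE; not Pareto efficient

Work:
Defect dominates Cooperate for both players:
If P2 cooperates: Defect (12) > Cooperate (11)
If P2 defects: Defect (7) > Cooperate (5)
NE: (Defect, Defect) with payoff (7, 7)
But (Cooperate, Cooperate) = (11, 11) Pareto dominates (7, 7)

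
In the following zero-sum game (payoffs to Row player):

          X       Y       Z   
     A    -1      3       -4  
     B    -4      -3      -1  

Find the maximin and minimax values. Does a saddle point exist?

Maximin = -4, Minimax = -1, Saddle: False

Work:
Row minimums: [-4, -4] → maximin = -4
Column maximums: [-1, 3, -1] → minimax = -1
No saddle point (maximin ≠ minimax). Mixed strategy needed.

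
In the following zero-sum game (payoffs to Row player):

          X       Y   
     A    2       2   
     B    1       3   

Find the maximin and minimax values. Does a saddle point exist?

Maximin = 2, Minimax = 2, Saddle: True

Work:
Row minimums: [2, 1] → maximin = 2
Column maximums: [2, 3] → minimax = 2
Saddle point exists! Game value = 2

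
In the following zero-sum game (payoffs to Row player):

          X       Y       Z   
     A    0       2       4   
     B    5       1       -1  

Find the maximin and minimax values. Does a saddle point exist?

Maximin = 0, Minimax = 2, Saddle: False

Work:
Row minimums: [0, -1] → maximin = 0
Column maximums: [5, 2, 4] → minimax = 2
No saddle point (maximin ≠ minimax). Mixed strategy needed.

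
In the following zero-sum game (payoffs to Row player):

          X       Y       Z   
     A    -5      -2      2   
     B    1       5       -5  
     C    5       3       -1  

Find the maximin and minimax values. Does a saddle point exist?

Maximin = -1, Minimax = 2, Saddle: False

Work:
Row minimums: [-5, -5, -1] → maximin = -1
Column maximums: [5, 5, 2] → minimax = 2
No saddle point (maximin ≠ minimax). Mixed strategy needed.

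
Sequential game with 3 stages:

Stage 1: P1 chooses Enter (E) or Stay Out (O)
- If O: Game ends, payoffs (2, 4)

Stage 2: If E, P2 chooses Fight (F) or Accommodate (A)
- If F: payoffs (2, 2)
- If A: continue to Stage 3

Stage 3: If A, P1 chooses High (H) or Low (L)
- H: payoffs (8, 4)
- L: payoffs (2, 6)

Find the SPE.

SPE: (E, A, H); Outcome (8, 4)

Work:
Stage 3: P1 chooses H (8 vs 2)
Stage 2: P2: F->2, A->4 (anticipating H). Choose A
Stage 1: P1: O->2, E->8 (anticipating A, H). Choose E
SPE path: E -> A -> H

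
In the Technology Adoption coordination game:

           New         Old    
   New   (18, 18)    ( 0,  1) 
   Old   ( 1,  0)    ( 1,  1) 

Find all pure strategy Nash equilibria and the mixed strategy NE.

Pure NE: (New, New) and (Old, Old); Mixed NE: p = 0.0556, q = 0.0556

Work:
Check pure NE:
(New, New): (18, 18) - no unilateral deviation beneficial
(Old, Old): (1, 1) - no unilateral deviation beneficial
Mixed NE: P1 plays New with p = 0.0556, P2 plays New with q = 0.0556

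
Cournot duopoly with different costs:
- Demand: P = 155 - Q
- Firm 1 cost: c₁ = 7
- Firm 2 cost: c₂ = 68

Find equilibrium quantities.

q₁* = 69.67, q₂* = 8.67

Work:
Reaction: q₁ = (155 - 7 - q₂)/2
Reaction: q₂ = (155 - 68 - q₁)/2
Solve simultaneously:
q₁* = (155 - 2×7 + 68)/3 = 69.67
q₂* = (155 - 2×68 + 7)/3 = 8.67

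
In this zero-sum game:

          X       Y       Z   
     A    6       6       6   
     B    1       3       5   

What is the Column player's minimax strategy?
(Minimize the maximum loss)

Column should play X or Y or Z (all achieve the minimum), value = 6

Work:
Column player minimizes Row's maximum payoff:
Column X: max payoff to Row = 6
Column Y: max payoff to Row = 6
Column Z: max payoff to Row = 6
Minimum is 6, achieved by columns X, Y, Z (tied).
Each of X or Y or Z is a minimax strategy.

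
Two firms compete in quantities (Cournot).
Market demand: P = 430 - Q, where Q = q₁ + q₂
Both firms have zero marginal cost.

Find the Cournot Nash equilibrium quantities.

q₁* = q₂* = 143.33; P* = 143.33

Work:
Profit: π_i = P·q_i = (a - q_i - q_j)·q_i
FOC: ∂π_i/∂q_i = a - 2q_i - q_j = 0
Reaction function: q_i = (430 - q_j)/2
Symmetry: q* = 430/3 = 143.33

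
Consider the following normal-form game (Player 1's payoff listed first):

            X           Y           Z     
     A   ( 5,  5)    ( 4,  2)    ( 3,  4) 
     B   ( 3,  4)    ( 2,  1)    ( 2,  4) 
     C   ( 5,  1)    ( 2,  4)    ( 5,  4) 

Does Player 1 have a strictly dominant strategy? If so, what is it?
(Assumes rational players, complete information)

No strictly dominant strategy exists for Player 1

Work:
A strategy strictly dominates another if it gives a strictly higher payoff against every opponent action. Compare each pair of P1's strategies column-by-column:
  A vs B: [5 vs 3, 4 vs 2, 3 vs 2] → A strictly dominates B
  A vs C: [5 vs 5, 4 vs 2, 3 vs 5] → A does not strictly dominate C (column X: 5 ≤ 5)
  B vs A: [3 vs 5, 2 vs 4, 2 vs 3] → B does not strictly dominate A (column X: 3 ≤ 5)
  B vs C: [3 vs 5, 2 vs 2, 2 vs 5] → B does not strictly dominate C (column X: 3 ≤ 5)
  C vs A: [5 vs 5, 2 vs 4, 5 vs 3] → C does not strictly dominate A (column X: 5 ≤ 5)
  C vs B: [5 vs 3, 2 vs 2, 5 vs 2] → C does not strictly dominate B (column Y: 2 ≤ 2)
No single strategy strictly dominates all others → no strictly dominant strategy.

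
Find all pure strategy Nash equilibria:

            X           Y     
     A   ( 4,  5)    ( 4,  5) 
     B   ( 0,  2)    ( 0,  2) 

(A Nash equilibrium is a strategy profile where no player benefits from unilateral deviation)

Nash equilibrium: (A, X), (A, Y)

Work:
Best responses:
  P1 vs X: payoffs [4, 0] → best response A (payoff 4)
  P1 vs Y: payoffs [4, 0] → best response A (payoff 4)
  P2 vs A: payoffs [5, 5] → best response X/Y (payoff 5)
  P2 vs B: payoffs [2, 2] → best response X/Y (payoff 2)
Mutual best responses: (A,X), (A,Y) → Nash equilibria.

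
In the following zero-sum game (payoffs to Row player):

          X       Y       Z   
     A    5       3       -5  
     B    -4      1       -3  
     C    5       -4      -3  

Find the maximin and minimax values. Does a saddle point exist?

Maximin = -4, Minimax = -3, Saddle: False

Work:
Row minimums: [-5, -4, -4] → maximin = -4
Column maximums: [5, 3, -3] → minimax = -3
No saddle point (maximin ≠ minimax). Mixed strategy needed.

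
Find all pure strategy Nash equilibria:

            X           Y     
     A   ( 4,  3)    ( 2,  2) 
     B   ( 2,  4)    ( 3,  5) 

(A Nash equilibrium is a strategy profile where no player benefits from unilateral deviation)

Nash equilibrium: (A, X), (B, Y)

Work:
Best responses:
  P1 vs X: payoffs [4, 2] → best response A (payoff 4)
  P1 vs Y: payoffs [2, 3] → best response B (payoff 3)
  P2 vs A: payoffs [3, 2] → best response X (payoff 3)
  P2 vs B: payoffs [4, 5] → best response Y (payoff 5)
Mutual best responses: (A,X), (B,Y) → Nash equilibria.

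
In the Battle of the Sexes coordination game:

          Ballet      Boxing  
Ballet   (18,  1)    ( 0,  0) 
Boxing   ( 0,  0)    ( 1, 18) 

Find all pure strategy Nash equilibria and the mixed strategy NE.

Pure NE: (Ballet, Ballet) and (Boxing, Boxing); Mixed NE: p = 0.9474, q = 0.0526

Work:
Check pure NE:
(Ballet, Ballet): (18, 1) - no unilateral deviation beneficial
(Boxing, Boxing): (1, 18) - no unilateral deviation beneficial
Mixed NE: P1 plays Ballet with p = 0.9474, P2 plays Ballet with q = 0.0526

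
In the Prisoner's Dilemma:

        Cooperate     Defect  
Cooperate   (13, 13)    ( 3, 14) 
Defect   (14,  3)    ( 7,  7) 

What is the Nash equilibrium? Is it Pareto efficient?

(Defect, Defect) is NE; not Pareto efficient

Work:
Defect dominates Cooperate for both players:
If P2 cooperates: Defect (14) > Cooperate (13)
If P2 defects: Defect (7) > Cooperate (3)
NE: (Defect, Defect) with payoff (7, 7)
But (Cooperate, Cooperate) = (13, 13) Pareto dominates (7, 7)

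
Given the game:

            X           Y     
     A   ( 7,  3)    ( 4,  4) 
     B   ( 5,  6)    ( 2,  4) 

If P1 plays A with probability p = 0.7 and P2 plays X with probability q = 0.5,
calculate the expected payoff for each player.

E[P1] = 4.9, E[P2] = 3.95

Work:
E[P1] = p·q·π₁(A,X) + p·(1-q)·π₁(A,Y) + (1-p)·q·π₁(B,X) + (1-p)·(1-q)·π₁(B,Y)
= 0.7·0.5·7 + 0.7·0.5·4 + 0.3·0.5·5 + 0.3·0.5·2
= 4.9

E[P2] = 3.95 (similar calculation)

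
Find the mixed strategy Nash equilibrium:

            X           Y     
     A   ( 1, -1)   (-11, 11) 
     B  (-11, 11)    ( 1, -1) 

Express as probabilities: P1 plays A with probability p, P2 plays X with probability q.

p = 0.5, q = 0.5

Work:
Find probabilities that make opponent indifferent:
P2 chooses q to make P1 indifferent between A and B
P1 chooses p to make P2 indifferent between X and Y
Mixed NE: P1 plays (A: 0.5, B: 0.5), P2 plays (X: 0.5, Y: 0.5)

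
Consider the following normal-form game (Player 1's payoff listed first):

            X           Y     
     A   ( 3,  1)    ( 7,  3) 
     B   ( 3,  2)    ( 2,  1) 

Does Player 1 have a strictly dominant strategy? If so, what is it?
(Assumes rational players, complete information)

No strictly dominant strategy exists for Player 1

Work:
A strategy strictly dominates another if it gives a strictly higher payoff against every opponent action. Compare each pair of P1's strategies column-by-column:
  A vs B: [3 vs 3, 7 vs 2] → A does not strictly dominate B (column X: 3 ≤ 3)
  B vs A: [3 vs 3, 2 vs 7] → B does not strictly dominate A (column X: 3 ≤ 3)
No single strategy strictly dominates all others → no strictly dominant strategy.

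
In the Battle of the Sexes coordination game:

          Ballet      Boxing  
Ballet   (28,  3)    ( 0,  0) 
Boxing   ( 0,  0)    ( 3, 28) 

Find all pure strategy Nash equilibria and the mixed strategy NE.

Pure NE: (Ballet, Ballet) and (Boxing, Boxing); Mixed NE: p = 0.9032, q = 0.0968

Work:
Check pure NE:
(Ballet, Ballet): (28, 3) - no unilateral deviation beneficial
(Boxing, Boxing): (3, 28) - no unilateral deviation beneficial
Mixed NE: P1 plays Ballet with p = 0.9032, P2 plays Ballet with q = 0.0968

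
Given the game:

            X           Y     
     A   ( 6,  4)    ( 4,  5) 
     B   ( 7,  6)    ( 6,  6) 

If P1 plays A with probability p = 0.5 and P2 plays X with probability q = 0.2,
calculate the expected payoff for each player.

E[P1] = 5.3, E[P2] = 5.4

Work:
E[P1] = p·q·π₁(A,X) + p·(1-q)·π₁(A,Y) + (1-p)·q·π₁(B,X) + (1-p)·(1-q)·π₁(B,Y)
= 0.5·0.2·6 + 0.5·0.8·4 + 0.5·0.2·7 + 0.5·0.8·6
= 5.3

E[P2] = 5.4 (similar calculation)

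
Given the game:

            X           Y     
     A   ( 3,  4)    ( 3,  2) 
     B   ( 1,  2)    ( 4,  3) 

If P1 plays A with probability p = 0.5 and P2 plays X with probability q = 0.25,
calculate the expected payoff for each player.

E[P1] = 3.125, E[P2] = 2.625

Work:
E[P1] = p·q·π₁(A,X) + p·(1-q)·π₁(A,Y) + (1-p)·q·π₁(B,X) + (1-p)·(1-q)·π₁(B,Y)
= 0.5·0.25·3 + 0.5·0.75·3 + 0.5·0.25·1 + 0.5·0.75·4
= 3.125

E[P2] = 2.625 (similar calculation)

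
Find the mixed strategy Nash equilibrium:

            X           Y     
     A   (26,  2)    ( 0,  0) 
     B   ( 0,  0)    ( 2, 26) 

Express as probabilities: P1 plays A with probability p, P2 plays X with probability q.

p = 0.9286, q = 0.0714

Work:
Find probabilities that make opponent indifferent:
P2 chooses q to make P1 indifferent between A and B
P1 chooses p to make P2 indifferent between X and Y
Mixed NE: P1 plays (A: 0.9286, B: 0.0714), P2 plays (X: 0.0714, Y: 0.9286)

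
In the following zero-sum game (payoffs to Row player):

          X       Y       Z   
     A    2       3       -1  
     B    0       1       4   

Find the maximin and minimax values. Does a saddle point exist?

Maximin = 0, Minimax = 2, Saddle: False

Work:
Row minimums: [-1, 0] → maximin = 0
Column maximums: [2, 3, 4] → minimax = 2
No saddle point (maximin ≠ minimax). Mixed strategy needed.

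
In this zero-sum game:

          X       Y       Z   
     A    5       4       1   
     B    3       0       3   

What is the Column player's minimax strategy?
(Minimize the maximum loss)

Column should play Z, value = 3

Work:
Column player minimizes Row's maximum payoff:
Column X: max payoff to Row = 5
Column Y: max payoff to Row = 4
Column Z: max payoff to Row = 3
Minimum is 3, achieved by column Z.
Minimax strategy: Z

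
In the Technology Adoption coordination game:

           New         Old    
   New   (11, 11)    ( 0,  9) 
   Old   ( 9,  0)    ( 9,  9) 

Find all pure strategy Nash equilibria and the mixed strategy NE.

Pure NE: (New, New) and (Old, Old); Mixed NE: p = 0.8182, q = 0.8182

Work:
Check pure NE:
(New, New): (11, 11) - no unilateral deviation beneficial
(Old, Old): (9, 9) - no unilateral deviation beneficial
Mixed NE: P1 plays New with p = 0.8182, P2 plays New with q = 0.8182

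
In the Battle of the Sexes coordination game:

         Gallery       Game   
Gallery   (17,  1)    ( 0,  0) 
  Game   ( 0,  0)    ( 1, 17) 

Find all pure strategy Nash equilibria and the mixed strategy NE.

Pure NE: (Gallery, Gallery) and (Game, Game); Mixed NE: p = 0.9444, q = 0.0556

Work:
Check pure NE:
(Gallery, Gallery): (17, 1) - no unilateral deviation beneficial
(Game, Game): (1, 17) - no unilateral deviation beneficial
Mixed NE: P1 plays Gallery with p = 0.9444, P2 plays Gallery with q = 0.0556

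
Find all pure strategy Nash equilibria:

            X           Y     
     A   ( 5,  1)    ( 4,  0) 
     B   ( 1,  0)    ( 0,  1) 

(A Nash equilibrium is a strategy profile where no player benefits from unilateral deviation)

Nash equilibrium: (A, X)

Work:
Best responses:
  P1 vs X: payoffs [5, 1] → best response A (payoff 5)
  P1 vs Y: payoffs [4, 0] → best response A (payoff 4)
  P2 vs A: payoffs [1, 0] → best response X (payoff 1)
  P2 vs B: payoffs [0, 1] → best response Y (payoff 1)
Mutual best responses: (A,X) → Nash equilibria.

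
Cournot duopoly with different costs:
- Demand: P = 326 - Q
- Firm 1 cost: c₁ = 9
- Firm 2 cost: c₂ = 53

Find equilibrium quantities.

q₁* = 120.33, q₂* = 76.33

Work:
Reaction: q₁ = (326 - 9 - q₂)/2
Reaction: q₂ = (326 - 53 - q₁)/2
Solve simultaneously:
q₁* = (326 - 2×9 + 53)/3 = 120.33
q₂* = (326 - 2×53 + 9)/3 = 76.33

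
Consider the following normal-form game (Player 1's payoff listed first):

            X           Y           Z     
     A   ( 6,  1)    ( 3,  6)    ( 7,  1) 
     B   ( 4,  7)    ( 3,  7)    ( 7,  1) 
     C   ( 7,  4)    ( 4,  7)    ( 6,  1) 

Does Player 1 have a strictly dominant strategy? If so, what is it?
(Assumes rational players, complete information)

No strictly dominant strategy exists for Player 1

Work:
A strategy strictly dominates another if it gives a strictly higher payoff against every opponent action. Compare each pair of P1's strategies column-by-column:
  A vs B: [6 vs 4, 3 vs 3, 7 vs 7] → A does not strictly dominate B (column Y: 3 ≤ 3)
  A vs C: [6 vs 7, 3 vs 4, 7 vs 6] → A does not strictly dominate C (column X: 6 ≤ 7)
  B vs A: [4 vs 6, 3 vs 3, 7 vs 7] → B does not strictly dominate A (column X: 4 ≤ 6)
  B vs C: [4 vs 7, 3 vs 4, 7 vs 6] → B does not strictly dominate C (column X: 4 ≤ 7)
  C vs A: [7 vs 6, 4 vs 3, 6 vs 7] → C does not strictly dominate A (column Z: 6 ≤ 7)
  C vs B: [7 vs 4, 4 vs 3, 6 vs 7] → C does not strictly dominate B (column Z: 6 ≤ 7)
No single strategy strictly dominates all others → no strictly dominant strategy.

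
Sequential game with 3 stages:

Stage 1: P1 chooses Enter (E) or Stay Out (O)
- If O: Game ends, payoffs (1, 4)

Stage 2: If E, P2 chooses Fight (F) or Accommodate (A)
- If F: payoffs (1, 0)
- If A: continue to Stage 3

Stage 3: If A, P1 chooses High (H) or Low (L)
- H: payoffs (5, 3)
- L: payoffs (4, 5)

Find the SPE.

SPE: (E, A, H); Outcome (5, 3)

Work:
Stage 3: P1 chooses H (5 vs 4)
Stage 2: P2: F->0, A->3 (anticipating H). Choose A
Stage 1: P1: O->1, E->5 (anticipating A, H). Choose E
SPE path: E -> A -> H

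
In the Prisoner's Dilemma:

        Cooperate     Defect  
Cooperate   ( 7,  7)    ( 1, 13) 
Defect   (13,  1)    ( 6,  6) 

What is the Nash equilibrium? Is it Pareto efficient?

(Defect, Defect) is NE; not Pareto efficient

Work:
Defect dominates Cooperate for both players:
If P2 cooperates: Defect (13) > Cooperate (7)
If P2 defects: Defect (6) > Cooperate (1)
NE: (Defect, Defect) with payoff (6, 6)
But (Cooperate, Cooperate) = (7, 7) Pareto dominates (6, 6)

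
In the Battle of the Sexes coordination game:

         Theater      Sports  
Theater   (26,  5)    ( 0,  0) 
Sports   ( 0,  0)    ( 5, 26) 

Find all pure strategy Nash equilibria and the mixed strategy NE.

Pure NE: (Theater, Theater) and (Sports, Sports); Mixed NE: p = 0.8387, q = 0.1613

Work:
Check pure NE:
(Theater, Theater): (26, 5) - no unilateral deviation beneficial
(Sports, Sports): (5, 26) - no unilateral deviation beneficial
Mixed NE: P1 plays Theater with p = 0.8387, P2 plays Theater with q = 0.1613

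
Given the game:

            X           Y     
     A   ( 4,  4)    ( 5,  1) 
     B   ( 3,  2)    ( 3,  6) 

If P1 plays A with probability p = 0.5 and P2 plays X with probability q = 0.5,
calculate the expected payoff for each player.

E[P1] = 3.75, E[P2] = 3.25

Work:
E[P1] = p·q·π₁(A,X) + p·(1-q)·π₁(A,Y) + (1-p)·q·π₁(B,X) + (1-p)·(1-q)·π₁(B,Y)
= 0.5·0.5·4 + 0.5·0.5·5 + 0.5·0.5·3 + 0.5·0.5·3
= 3.75

E[P2] = 3.25 (similar calculation)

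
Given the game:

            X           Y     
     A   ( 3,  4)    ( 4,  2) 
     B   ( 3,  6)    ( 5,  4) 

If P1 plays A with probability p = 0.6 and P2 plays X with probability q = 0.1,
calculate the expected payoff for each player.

E[P1] = 4.26, E[P2] = 3.0

Work:
E[P1] = p·q·π₁(A,X) + p·(1-q)·π₁(A,Y) + (1-p)·q·π₁(B,X) + (1-p)·(1-q)·π₁(B,Y)
= 0.6·0.1·3 + 0.6·0.9·4 + 0.4·0.1·3 + 0.4·0.9·5
= 4.26

E[P2] = 3.0 (similar calculation)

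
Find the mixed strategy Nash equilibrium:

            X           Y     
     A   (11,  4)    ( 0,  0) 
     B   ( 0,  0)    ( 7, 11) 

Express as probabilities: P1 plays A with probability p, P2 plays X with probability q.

p = 0.7333, q = 0.3889

Work:
Find probabilities that make opponent indifferent:
P2 chooses q to make P1 indifferent between A and B
P1 chooses p to make P2 indifferent between X and Y
Mixed NE: P1 plays (A: 0.7333, B: 0.2667), P2 plays (X: 0.3889, Y: 0.6111)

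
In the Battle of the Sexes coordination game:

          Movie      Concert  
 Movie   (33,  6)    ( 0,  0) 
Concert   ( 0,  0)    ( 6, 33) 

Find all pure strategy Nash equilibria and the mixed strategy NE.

Pure NE: (Movie, Movie) and (Concert, Concert); Mixed NE: p = 0.8462, q = 0.1538

Work:
Check pure NE:
(Movie, Movie): (33, 6) - no unilateral deviation beneficial
(Concert, Concert): (6, 33) - no unilateral deviation beneficial
Mixed NE: P1 plays Movie with p = 0.8462, P2 plays Movie with q = 0.1538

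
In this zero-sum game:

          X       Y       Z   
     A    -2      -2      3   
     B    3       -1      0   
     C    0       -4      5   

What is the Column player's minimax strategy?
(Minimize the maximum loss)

Column should play Y, value = -1

Work:
Column player minimizes Row's maximum payoff:
Column X: max payoff to Row = 3
Column Y: max payoff to Row = -1
Column Z: max payoff to Row = 5
Minimum is -1, achieved by column Y.
Minimax strategy: Y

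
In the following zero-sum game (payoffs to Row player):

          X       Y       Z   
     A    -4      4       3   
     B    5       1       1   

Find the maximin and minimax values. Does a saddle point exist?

Maximin = 1, Minimax = 3, Saddle: False

Work:
Row minimums: [-4, 1] → maximin = 1
Column maximums: [5, 4, 3] → minimax = 3
No saddle point (maximin ≠ minimax). Mixed strategy needed.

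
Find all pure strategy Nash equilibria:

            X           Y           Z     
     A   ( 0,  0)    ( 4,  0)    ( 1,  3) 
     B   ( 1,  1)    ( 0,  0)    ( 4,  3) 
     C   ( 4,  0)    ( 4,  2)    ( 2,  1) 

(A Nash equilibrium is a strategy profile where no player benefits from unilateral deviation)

Nash equilibrium: (B, Z), (C, Y)

Work:
Best responses:
  P1 vs X: payoffs [0, 1, 4] → best response C (payoff 4)
  P1 vs Y: payoffs [4, 0, 4] → best response A/C (payoff 4)
  P1 vs Z: payoffs [1, 4, 2] → best response B (payoff 4)
  P2 vs A: payoffs [0, 0, 3] → best response Z (payoff 3)
  P2 vs B: payoffs [1, 0, 3] → best response Z (payoff 3)
  P2 vs C: payoffs [0, 2, 1] → best response Y (payoff 2)
Mutual best responses: (B,Z), (C,Y) → Nash equilibria.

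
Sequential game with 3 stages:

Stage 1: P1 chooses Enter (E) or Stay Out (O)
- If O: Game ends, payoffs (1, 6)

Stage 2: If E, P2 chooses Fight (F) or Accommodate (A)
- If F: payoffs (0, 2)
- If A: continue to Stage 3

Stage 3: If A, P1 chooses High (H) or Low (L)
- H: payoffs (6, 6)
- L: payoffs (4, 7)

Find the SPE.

SPE: (E, A, H); Outcome (6, 6)

Work:
Stage 3: P1 chooses H (6 vs 4)
Stage 2: P2: F->2, A->6 (anticipating H). Choose A
Stage 1: P1: O->1, E->6 (anticipating A, H). Choose E
SPE path: E -> A -> H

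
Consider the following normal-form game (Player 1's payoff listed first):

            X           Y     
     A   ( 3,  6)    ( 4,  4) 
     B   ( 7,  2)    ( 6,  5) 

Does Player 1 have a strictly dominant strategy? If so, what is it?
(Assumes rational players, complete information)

Yes, Player 1's strictly dominant strategy is B

Work:
A strategy strictly dominates another if it gives a strictly higher payoff against every opponent action. Compare each pair of P1's strategies column-by-column:
  A vs B: [3 vs 7, 4 vs 6] → A does not strictly dominate B (column X: 3 ≤ 7)
  B vs A: [7 vs 3, 6 vs 4] → B strictly dominates A
B strictly dominates every other strategy → strictly dominant.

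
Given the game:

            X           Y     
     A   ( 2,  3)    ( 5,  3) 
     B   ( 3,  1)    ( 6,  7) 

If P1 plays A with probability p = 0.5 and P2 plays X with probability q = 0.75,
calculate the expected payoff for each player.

E[P1] = 3.25, E[P2] = 2.75

Work:
E[P1] = p·q·π₁(A,X) + p·(1-q)·π₁(A,Y) + (1-p)·q·π₁(B,X) + (1-p)·(1-q)·π₁(B,Y)
= 0.5·0.75·2 + 0.5·0.25·5 + 0.5·0.75·3 + 0.5·0.25·6
= 3.25

E[P2] = 2.75 (similar calculation)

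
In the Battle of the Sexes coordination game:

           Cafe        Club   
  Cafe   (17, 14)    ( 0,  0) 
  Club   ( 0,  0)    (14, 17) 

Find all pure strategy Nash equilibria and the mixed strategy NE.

Pure NE: (Cafe, Cafe) and (Club, Club); Mixed NE: p = 0.5484, q = 0.4516

Work:
Check pure NE:
(Cafe, Cafe): (17, 14) - no unilateral deviation beneficial
(Club, Club): (14, 17) - no unilateral deviation beneficial
Mixed NE: P1 plays Cafe with p = 0.5484, P2 plays Cafe with q = 0.4516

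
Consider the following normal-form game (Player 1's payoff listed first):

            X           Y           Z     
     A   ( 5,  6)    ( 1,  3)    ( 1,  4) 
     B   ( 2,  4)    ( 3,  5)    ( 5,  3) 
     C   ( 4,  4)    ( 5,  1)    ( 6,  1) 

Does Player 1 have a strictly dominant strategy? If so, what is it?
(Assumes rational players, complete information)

No strictly dominant strategy exists for Player 1

Work:
A strategy strictly dominates another if it gives a strictly higher payoff against every opponent action. Compare each pair of P1's strategies column-by-column:
  A vs B: [5 vs 2, 1 vs 3, 1 vs 5] → A does not strictly dominate B (column Y: 1 ≤ 3)
  A vs C: [5 vs 4, 1 vs 5, 1 vs 6] → A does not strictly dominate C (column Y: 1 ≤ 5)
  B vs A: [2 vs 5, 3 vs 1, 5 vs 1] → B does not strictly dominate A (column X: 2 ≤ 5)
  B vs C: [2 vs 4, 3 vs 5, 5 vs 6] → B does not strictly dominate C (column X: 2 ≤ 4)
  C vs A: [4 vs 5, 5 vs 1, 6 vs 1] → C does not strictly dominate A (column X: 4 ≤ 5)
  C vs B: [4 vs 2, 5 vs 3, 6 vs 5] → C strictly dominates B
No single strategy strictly dominates all others → no strictly dominant strategy.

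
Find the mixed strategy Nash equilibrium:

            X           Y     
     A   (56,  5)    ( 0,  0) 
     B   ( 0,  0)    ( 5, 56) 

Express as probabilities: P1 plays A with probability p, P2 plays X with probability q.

p = 0.918, q = 0.082

Work:
Find probabilities that make opponent indifferent:
P2 chooses q to make P1 indifferent between A and B
P1 chooses p to make P2 indifferent between X and Y
Mixed NE: P1 plays (A: 0.918, B: 0.082), P2 plays (X: 0.082, Y: 0.918)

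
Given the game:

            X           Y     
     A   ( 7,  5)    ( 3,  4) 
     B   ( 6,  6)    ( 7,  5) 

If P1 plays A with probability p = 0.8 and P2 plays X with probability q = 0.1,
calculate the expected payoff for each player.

E[P1] = 4.1, E[P2] = 4.3

Work:
E[P1] = p·q·π₁(A,X) + p·(1-q)·π₁(A,Y) + (1-p)·q·π₁(B,X) + (1-p)·(1-q)·π₁(B,Y)
= 0.8·0.1·7 + 0.8·0.9·3 + 0.2·0.1·6 + 0.2·0.9·7
= 4.1

E[P2] = 4.3 (similar calculation)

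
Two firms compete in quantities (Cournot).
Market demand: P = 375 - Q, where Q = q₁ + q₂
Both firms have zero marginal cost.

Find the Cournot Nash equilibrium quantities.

q₁* = q₂* = 125.0; P* = 125.0

Work:
Profit: π_i = P·q_i = (a - q_i - q_j)·q_i
FOC: ∂π_i/∂q_i = a - 2q_i - q_j = 0
Reaction function: q_i = (375 - q_j)/2
Symmetry: q* = 375/3 = 125.0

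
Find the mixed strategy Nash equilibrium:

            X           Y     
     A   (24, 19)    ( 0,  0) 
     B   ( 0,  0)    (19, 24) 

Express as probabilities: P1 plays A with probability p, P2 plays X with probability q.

p = 0.5581, q = 0.4419

Work:
Find probabilities that make opponent indifferent:
P2 chooses q to make P1 indifferent between A and B
P1 chooses p to make P2 indifferent between X and Y
Mixed NE: P1 plays (A: 0.5581, B: 0.4419), P2 plays (X: 0.4419, Y: 0.5581)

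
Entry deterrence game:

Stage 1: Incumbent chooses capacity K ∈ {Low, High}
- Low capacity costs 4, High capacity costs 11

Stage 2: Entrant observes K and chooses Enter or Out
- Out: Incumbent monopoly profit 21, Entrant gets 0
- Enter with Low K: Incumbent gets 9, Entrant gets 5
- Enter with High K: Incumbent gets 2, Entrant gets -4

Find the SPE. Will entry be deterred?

SPE: (High, Enter|Low, Out|High); Entry deterred. Incumbent net profit = 10

Work:
After Low K: Entrant enters (5 > 0)
After High K: Entrant stays out (-4 < 0)
Incumbent: Low → 9−4=5, High → 21−11=10
Incumbent chooses High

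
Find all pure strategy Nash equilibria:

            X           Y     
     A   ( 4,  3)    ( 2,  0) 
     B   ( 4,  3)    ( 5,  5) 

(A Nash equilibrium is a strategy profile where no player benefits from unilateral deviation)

Nash equilibrium: (A, X), (B, Y)

Work:
Best responses:
  P1 vs X: payoffs [4, 4] → best response A/B (payoff 4)
  P1 vs Y: payoffs [2, 5] → best response B (payoff 5)
  P2 vs A: payoffs [3, 0] → best response X (payoff 3)
  P2 vs B: payoffs [3, 5] → best response Y (payoff 5)
Mutual best responses: (A,X), (B,Y) → Nash equilibria.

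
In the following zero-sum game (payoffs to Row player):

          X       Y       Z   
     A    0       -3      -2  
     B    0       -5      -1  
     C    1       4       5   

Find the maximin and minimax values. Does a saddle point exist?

Maximin = 1, Minimax = 1, Saddle: True

Work:
Row minimums: [-3, -5, 1] → maximin = 1
Column maximums: [1, 4, 5] → minimax = 1
Saddle point exists! Game value = 1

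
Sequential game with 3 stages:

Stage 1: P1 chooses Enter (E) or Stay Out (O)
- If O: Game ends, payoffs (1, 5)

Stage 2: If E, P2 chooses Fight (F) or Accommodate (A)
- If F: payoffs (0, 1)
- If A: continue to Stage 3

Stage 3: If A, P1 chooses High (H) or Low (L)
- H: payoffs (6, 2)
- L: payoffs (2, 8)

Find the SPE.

SPE: (E, A, H); Outcome (6, 2)

Work:
Stage 3: P1 chooses H (6 vs 2)
Stage 2: P2: F->1, A->2 (anticipating H). Choose A
Stage 1: P1: O->1, E->6 (anticipating A, H). Choose E
SPE path: E -> A -> H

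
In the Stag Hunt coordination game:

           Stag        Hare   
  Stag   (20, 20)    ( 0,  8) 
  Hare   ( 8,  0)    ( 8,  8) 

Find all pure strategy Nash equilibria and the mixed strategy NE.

Pure NE: (Stag, Stag) and (Hare, Hare); Mixed NE: p = 0.4, q = 0.4

Work:
Check pure NE:
(Stag, Stag): (20, 20) - no unilateral deviation beneficial
(Hare, Hare): (8, 8) - no unilateral deviation beneficial
Mixed NE: P1 plays Stag with p = 0.4, P2 plays Stag with q = 0.4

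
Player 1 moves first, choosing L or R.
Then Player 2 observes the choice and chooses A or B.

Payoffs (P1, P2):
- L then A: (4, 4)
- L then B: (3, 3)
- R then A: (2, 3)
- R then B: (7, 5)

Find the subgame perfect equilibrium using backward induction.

P1 plays R, P2 plays A after L and B after R; Payoff (7, 5)

Work:
Backward induction:
After L: P2 chooses A → P1 gets 4
After R: P2 chooses B → P1 gets 7
P1 chooses R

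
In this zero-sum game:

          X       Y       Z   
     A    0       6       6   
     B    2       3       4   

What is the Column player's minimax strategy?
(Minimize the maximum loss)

Column should play X, value = 2

Work:
Column player minimizes Row's maximum payoff:
Column X: max payoff to Row = 2
Column Y: max payoff to Row = 6
Column Z: max payoff to Row = 6
Minimum is 2, achieved by column X.
Minimax strategy: X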